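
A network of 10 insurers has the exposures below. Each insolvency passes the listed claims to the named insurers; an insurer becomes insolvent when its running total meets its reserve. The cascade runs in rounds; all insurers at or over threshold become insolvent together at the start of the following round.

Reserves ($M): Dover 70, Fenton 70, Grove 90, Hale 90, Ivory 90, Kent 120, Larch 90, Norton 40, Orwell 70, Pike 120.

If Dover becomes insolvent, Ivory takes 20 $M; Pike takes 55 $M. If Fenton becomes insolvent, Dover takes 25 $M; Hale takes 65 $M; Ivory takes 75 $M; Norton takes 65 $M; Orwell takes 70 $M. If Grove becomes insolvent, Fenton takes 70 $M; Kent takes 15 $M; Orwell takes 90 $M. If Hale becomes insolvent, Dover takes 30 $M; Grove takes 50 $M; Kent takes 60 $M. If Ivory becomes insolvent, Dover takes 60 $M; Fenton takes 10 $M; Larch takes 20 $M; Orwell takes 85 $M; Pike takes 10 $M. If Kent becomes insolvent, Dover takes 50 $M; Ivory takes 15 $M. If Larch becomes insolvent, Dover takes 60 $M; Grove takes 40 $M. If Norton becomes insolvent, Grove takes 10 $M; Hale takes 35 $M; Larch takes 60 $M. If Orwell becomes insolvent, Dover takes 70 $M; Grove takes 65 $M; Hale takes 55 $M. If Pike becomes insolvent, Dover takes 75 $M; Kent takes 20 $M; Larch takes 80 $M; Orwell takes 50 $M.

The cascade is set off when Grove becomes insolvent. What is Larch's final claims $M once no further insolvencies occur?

80

Round 1 — Grove becomes insolvent (initial).
  Fenton: +70 → 70 ≥ 70
  Kent: +15 → 15 < 120
  Orwell: +90 → 90 ≥ 70
Round 2 — Fenton, Orwell become insolvent.
  Dover: +25+70 → 95 ≥ 70
  Hale: +65+55 → 120 ≥ 90
  Ivory: +75 → 75 < 90
  Norton: +65 → 65 ≥ 40
Round 3 — Dover, Hale, Norton become insolvent.
  Ivory: +20 → 95 ≥ 90
  Kent: +60 → 75 < 120
  Larch: +60 → 60 < 90
  Pike: +55 → 55 < 120
Round 4 — Ivory becomes insolvent.
  Larch: +20 → 80 < 90
  Pike: +10 → 65 < 120
No further insolvencies.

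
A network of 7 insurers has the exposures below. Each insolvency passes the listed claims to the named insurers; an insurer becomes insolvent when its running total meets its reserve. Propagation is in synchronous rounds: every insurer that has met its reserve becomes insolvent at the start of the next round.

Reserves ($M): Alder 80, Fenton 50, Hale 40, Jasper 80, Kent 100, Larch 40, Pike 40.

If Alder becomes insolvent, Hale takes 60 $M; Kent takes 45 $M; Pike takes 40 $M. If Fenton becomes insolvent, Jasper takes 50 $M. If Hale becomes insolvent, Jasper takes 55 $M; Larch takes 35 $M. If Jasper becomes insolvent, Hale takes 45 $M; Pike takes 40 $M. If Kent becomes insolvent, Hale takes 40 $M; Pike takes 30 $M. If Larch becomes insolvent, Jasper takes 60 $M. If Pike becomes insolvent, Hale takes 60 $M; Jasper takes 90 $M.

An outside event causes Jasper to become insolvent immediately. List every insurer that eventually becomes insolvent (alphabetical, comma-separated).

Round 1 — Jasper becomes insolvent (initial).
  Hale: +45 → 45 ≥ 40
  Pike: +40 → 40 ≥ 40
Round 2 — Hale, Pike become insolvent.
  Larch: +35 → 35 < 40
No further insolvencies.

Hale, Jasper, Pike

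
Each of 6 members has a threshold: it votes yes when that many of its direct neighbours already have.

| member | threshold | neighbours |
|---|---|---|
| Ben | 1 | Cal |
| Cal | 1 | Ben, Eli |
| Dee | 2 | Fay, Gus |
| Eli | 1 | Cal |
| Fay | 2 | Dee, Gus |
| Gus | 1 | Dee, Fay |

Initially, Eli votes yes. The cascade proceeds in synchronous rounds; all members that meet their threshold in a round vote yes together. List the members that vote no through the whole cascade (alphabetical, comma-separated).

Dee, Fay, Gus

Round 1 — Eli votes yes (initial).
Round 2 — checking thresholds:
  Cal: 1 of 2 neighbours ≥ 1, votes yes.
Round 3 — checking thresholds:
  Ben: 1 of 1 neighbours ≥ 1, votes yes.
Round 4 — no new yes votes; cascade stops.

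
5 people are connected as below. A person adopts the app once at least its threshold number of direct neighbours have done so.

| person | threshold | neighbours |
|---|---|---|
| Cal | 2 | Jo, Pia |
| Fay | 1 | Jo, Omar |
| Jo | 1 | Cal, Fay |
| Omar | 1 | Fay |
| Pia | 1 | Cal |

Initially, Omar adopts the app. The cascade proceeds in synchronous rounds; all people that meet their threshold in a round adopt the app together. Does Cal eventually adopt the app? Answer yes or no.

Round 1 — Omar adopts the app (initial).
Round 2 — checking thresholds:
  Fay: 1 of 2 neighbours ≥ 1, adopts the app.
Round 3 — checking thresholds:
  Jo: 1 of 2 neighbours ≥ 1, adopts the app.
Round 4 — no new adoptions; cascade stops.

no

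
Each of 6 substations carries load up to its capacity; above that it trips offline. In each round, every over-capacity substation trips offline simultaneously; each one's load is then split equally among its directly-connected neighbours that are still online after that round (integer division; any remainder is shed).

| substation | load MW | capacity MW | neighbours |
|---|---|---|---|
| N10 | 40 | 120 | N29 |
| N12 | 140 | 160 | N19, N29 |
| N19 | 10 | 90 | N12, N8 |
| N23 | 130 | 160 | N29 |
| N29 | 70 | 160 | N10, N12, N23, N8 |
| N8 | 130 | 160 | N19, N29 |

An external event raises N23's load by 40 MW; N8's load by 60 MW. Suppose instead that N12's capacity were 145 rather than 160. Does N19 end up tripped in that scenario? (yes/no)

yes

With N12's capacity at 145:
Round 1 — N23 at 170 > 160; N8 at 190 > 160. N23, N8 trip offline.
  N23 sheds 170 MW to N29: 170 each.
    N29: 70+170 = 240 > 160
  N8 sheds 190 MW to N19, N29: 95 each.
    N19: 10+95 = 105 > 90
    N29: 240+95 = 335 > 160
Round 2 — N19, N29 trip offline.
  N19 sheds 105 MW to N12: 105 each.
    N12: 140+105 = 245 > 145
  N29 sheds 335 MW to N10, N12: 167 each (1 lost).
    N10: 40+167 = 207 > 120
    N12: 245+167 = 412 > 145
Round 3 — N10, N12 trip offline.
  N10 sheds 207 MW: no online neighbours, lost.
  N12 sheds 412 MW: no online neighbours, lost.
No further trips.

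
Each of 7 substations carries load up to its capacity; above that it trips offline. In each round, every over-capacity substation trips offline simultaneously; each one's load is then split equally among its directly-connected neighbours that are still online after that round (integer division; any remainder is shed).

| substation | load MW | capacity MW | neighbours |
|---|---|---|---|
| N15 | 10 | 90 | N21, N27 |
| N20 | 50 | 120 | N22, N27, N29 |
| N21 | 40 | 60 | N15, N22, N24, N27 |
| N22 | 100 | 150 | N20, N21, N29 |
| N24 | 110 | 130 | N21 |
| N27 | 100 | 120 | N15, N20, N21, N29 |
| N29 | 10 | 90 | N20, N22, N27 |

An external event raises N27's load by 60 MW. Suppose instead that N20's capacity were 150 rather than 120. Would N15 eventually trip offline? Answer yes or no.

With N20's capacity at 150:
Round 1 — N27 at 160 > 120. N27 trips offline.
  N27 sheds 160 MW to N15, N20, N21, N29: 40 each.
    N15: 10+40 = 50 ≤ 90
    N20: 50+40 = 90 ≤ 150
    N21: 40+40 = 80 > 60
    N29: 10+40 = 50 ≤ 90
Round 2 — N21 trips offline.
  N21 sheds 80 MW to N15, N22, N24: 26 each (2 lost).
    N15: 50+26 = 76 ≤ 90
    N22: 100+26 = 126 ≤ 150
    N24: 110+26 = 136 > 130
Round 3 — N24 trips offline.
  N24 sheds 136 MW: no online neighbours, lost.
No further trips.

no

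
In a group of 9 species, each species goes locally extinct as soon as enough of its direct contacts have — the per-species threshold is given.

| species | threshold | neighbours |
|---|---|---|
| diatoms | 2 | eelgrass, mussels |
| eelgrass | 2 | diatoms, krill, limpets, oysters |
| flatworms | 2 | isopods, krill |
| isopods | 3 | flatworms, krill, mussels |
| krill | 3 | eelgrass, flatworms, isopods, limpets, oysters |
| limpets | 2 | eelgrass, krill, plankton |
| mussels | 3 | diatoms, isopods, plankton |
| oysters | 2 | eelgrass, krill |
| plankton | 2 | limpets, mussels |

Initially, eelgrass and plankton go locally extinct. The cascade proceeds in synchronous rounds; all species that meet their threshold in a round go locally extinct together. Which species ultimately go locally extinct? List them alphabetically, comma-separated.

eelgrass, limpets, plankton

Round 1 — eelgrass, plankton go locally extinct (initial).
Round 2 — checking thresholds:
  diatoms: 1 of 2 neighbours < 2, holds.
  krill: 1 of 5 neighbours < 3, holds.
  limpets: 2 of 3 neighbours ≥ 2, goes locally extinct.
  mussels: 1 of 3 neighbours < 3, holds.
  oysters: 1 of 2 neighbours < 2, holds.
Round 3 — no new extinctions; cascade stops.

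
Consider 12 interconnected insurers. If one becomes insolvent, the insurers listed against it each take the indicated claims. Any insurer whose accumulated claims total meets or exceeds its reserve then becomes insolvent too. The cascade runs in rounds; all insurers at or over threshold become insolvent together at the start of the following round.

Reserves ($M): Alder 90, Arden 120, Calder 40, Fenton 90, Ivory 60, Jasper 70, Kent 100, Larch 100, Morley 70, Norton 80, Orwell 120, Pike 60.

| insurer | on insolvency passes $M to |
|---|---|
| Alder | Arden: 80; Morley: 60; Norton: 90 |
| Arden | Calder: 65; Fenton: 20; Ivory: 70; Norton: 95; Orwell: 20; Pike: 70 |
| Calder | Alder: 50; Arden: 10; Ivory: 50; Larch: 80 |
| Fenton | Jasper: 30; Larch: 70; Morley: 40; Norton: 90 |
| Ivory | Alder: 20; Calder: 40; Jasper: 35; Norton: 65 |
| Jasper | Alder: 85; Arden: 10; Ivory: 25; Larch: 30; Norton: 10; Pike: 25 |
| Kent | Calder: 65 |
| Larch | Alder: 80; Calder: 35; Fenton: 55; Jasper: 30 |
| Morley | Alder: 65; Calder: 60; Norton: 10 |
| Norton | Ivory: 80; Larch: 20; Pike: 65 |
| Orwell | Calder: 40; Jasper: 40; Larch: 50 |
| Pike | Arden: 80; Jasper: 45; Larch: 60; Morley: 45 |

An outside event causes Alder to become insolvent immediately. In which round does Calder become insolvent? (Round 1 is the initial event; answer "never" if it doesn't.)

4

Round 1 — Alder becomes insolvent (initial).
  Arden: +80 → 80 < 120
  Morley: +60 → 60 < 70
  Norton: +90 → 90 ≥ 80
Round 2 — Norton becomes insolvent.
  Ivory: +80 → 80 ≥ 60
  Larch: +20 → 20 < 100
  Pike: +65 → 65 ≥ 60
Round 3 — Ivory, Pike become insolvent.
  Arden: +80 → 160 ≥ 120
  Calder: +40 → 40 ≥ 40
  Jasper: +35+45 → 80 ≥ 70
  Larch: +60 → 80 < 100
  Morley: +45 → 105 ≥ 70
Round 4 — Arden, Calder, Jasper, Morley become insolvent.
  Fenton: +20 → 20 < 90
  Larch: +80+30 → 190 ≥ 100
  Orwell: +20 → 20 < 120
Round 5 — Larch becomes insolvent.
  Fenton: +55 → 75 < 90
No further insolvencies.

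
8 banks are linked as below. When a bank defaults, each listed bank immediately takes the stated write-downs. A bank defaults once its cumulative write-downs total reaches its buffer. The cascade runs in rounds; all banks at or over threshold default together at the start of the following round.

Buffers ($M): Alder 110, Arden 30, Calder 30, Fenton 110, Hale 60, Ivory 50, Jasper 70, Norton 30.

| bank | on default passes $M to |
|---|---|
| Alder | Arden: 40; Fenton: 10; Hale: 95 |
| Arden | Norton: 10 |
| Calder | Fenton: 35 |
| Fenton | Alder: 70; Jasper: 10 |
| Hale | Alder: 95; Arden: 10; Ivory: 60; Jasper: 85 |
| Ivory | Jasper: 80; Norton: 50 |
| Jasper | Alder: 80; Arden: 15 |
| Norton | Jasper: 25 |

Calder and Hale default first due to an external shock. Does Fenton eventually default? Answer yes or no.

Round 1 — Calder, Hale default (initial).
  Alder: +95 → 95 < 110
  Arden: +10 → 10 < 30
  Fenton: +35 → 35 < 110
  Ivory: +60 → 60 ≥ 50
  Jasper: +85 → 85 ≥ 70
Round 2 — Ivory, Jasper default.
  Alder: +80 → 175 ≥ 110
  Arden: +15 → 25 < 30
  Norton: +50 → 50 ≥ 30
Round 3 — Alder, Norton default.
  Arden: +40 → 65 ≥ 30
  Fenton: +10 → 45 < 110
Round 4 — Arden defaults.
No further defaults.

no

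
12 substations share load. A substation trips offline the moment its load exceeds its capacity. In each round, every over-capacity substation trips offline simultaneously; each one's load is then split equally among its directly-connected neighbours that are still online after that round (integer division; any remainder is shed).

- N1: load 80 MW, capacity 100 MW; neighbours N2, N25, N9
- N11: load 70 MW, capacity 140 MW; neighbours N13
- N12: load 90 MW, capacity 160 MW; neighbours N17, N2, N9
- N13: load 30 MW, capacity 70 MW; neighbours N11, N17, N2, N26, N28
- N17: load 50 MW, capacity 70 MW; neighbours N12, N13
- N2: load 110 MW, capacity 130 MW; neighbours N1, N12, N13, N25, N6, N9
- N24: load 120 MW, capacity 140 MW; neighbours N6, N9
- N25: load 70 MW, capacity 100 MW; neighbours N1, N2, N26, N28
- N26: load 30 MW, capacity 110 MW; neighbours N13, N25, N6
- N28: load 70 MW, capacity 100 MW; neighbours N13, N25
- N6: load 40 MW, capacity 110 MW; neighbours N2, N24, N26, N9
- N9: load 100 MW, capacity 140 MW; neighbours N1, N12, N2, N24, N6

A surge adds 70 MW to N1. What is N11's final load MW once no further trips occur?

97

Round 1 — N1 at 150 > 100. N1 trips offline.
  N1 sheds 150 MW to N2, N25, N9: 50 each.
    N2: 110+50 = 160 > 130
    N25: 70+50 = 120 > 100
    N9: 100+50 = 150 > 140
Round 2 — N2, N25, N9 trip offline.
  N2 sheds 160 MW to N12, N13, N6: 53 each (1 lost).
    N12: 90+53 = 143 ≤ 160
    N13: 30+53 = 83 > 70
    N6: 40+53 = 93 ≤ 110
  N25 sheds 120 MW to N26, N28: 60 each.
    N26: 30+60 = 90 ≤ 110
    N28: 70+60 = 130 > 100
  N9 sheds 150 MW to N12, N24, N6: 50 each.
    N12: 143+50 = 193 > 160
    N24: 120+50 = 170 > 140
    N6: 93+50 = 143 > 110
Round 3 — N12, N13, N24, N28, N6 trip offline.
  N12 sheds 193 MW to N17: 193 each.
    N17: 50+193 = 243 > 70
  N13 sheds 83 MW to N11, N17, N26: 27 each (2 lost).
    N11: 70+27 = 97 ≤ 140
    N17: 243+27 = 270 > 70
    N26: 90+27 = 117 > 110
  N24 sheds 170 MW: no online neighbours, lost.
  N28 sheds 130 MW: no online neighbours, lost.
  N6 sheds 143 MW to N26: 143 each.
    N26: 117+143 = 260 > 110
Round 4 — N17, N26 trip offline.
  N17 sheds 270 MW: no online neighbours, lost.
  N26 sheds 260 MW: no online neighbours, lost.
No further trips.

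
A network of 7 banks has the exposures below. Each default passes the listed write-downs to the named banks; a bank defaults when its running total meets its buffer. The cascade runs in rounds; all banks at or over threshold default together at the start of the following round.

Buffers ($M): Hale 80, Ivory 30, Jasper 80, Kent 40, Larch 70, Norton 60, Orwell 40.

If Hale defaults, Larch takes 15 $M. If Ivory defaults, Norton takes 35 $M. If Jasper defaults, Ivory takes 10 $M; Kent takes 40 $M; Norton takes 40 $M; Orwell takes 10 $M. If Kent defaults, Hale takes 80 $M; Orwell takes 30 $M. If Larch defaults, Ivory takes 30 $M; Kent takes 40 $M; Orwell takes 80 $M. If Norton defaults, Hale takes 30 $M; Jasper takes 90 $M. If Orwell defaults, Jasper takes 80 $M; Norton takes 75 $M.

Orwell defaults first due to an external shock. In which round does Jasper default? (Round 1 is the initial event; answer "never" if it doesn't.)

Round 1 — Orwell defaults (initial).
  Jasper: +80 → 80 ≥ 80
  Norton: +75 → 75 ≥ 60
Round 2 — Jasper, Norton default.
  Hale: +30 → 30 < 80
  Ivory: +10 → 10 < 30
  Kent: +40 → 40 ≥ 40
Round 3 — Kent defaults.
  Hale: +80 → 110 ≥ 80
Round 4 — Hale defaults.
  Larch: +15 → 15 < 70
No further defaults.

2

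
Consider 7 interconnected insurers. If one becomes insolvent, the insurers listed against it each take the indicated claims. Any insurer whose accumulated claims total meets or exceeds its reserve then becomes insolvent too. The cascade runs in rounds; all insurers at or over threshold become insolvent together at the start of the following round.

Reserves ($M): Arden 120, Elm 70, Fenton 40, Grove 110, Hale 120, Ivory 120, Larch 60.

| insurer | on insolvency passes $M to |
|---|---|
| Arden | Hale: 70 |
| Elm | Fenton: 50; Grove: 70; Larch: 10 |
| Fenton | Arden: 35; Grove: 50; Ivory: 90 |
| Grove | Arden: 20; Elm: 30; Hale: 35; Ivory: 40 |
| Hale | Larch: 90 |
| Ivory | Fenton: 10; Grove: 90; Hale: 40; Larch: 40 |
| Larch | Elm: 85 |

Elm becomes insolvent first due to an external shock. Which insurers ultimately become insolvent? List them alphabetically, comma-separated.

Elm, Fenton, Grove, Ivory

Round 1 — Elm becomes insolvent (initial).
  Fenton: +50 → 50 ≥ 40
  Grove: +70 → 70 < 110
  Larch: +10 → 10 < 60
Round 2 — Fenton becomes insolvent.
  Arden: +35 → 35 < 120
  Grove: +50 → 120 ≥ 110
  Ivory: +90 → 90 < 120
Round 3 — Grove becomes insolvent.
  Arden: +20 → 55 < 120
  Hale: +35 → 35 < 120
  Ivory: +40 → 130 ≥ 120
Round 4 — Ivory becomes insolvent.
  Hale: +40 → 75 < 120
  Larch: +40 → 50 < 60
No further insolvencies.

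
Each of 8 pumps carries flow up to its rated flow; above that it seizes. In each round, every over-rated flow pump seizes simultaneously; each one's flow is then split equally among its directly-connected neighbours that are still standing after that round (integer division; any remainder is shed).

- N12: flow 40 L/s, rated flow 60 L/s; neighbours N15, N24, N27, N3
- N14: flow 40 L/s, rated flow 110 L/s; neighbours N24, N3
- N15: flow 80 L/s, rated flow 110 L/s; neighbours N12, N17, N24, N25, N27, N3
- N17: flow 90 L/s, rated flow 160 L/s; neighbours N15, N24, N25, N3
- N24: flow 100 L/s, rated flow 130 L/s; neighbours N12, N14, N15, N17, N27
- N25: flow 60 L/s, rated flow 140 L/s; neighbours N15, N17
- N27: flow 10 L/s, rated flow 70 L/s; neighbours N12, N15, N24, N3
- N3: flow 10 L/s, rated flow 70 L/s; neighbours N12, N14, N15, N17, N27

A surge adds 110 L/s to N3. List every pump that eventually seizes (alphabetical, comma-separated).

Round 1 — N3 at 120 > 70. N3 seizes.
  N3 sheds 120 L/s to N12, N14, N15, N17, N27: 24 each.
    N12: 40+24 = 64 > 60
    N14: 40+24 = 64 ≤ 110
    N15: 80+24 = 104 ≤ 110
    N17: 90+24 = 114 ≤ 160
    N27: 10+24 = 34 ≤ 70
Round 2 — N12 seizes.
  N12 sheds 64 L/s to N15, N24, N27: 21 each (1 lost).
    N15: 104+21 = 125 > 110
    N24: 100+21 = 121 ≤ 130
    N27: 34+21 = 55 ≤ 70
Round 3 — N15 seizes.
  N15 sheds 125 L/s to N17, N24, N25, N27: 31 each (1 lost).
    N17: 114+31 = 145 ≤ 160
    N24: 121+31 = 152 > 130
    N25: 60+31 = 91 ≤ 140
    N27: 55+31 = 86 > 70
Round 4 — N24, N27 seize.
  N24 sheds 152 L/s to N14, N17: 76 each.
    N14: 64+76 = 140 > 110
    N17: 145+76 = 221 > 160
  N27 sheds 86 L/s: no online neighbours, lost.
Round 5 — N14, N17 seize.
  N14 sheds 140 L/s: no online neighbours, lost.
  N17 sheds 221 L/s to N25: 221 each.
    N25: 91+221 = 312 > 140
Round 6 — N25 seizes.
  N25 sheds 312 L/s: no online neighbours, lost.
No further seizures.

N12, N14, N15, N17, N24, N25, N27, N3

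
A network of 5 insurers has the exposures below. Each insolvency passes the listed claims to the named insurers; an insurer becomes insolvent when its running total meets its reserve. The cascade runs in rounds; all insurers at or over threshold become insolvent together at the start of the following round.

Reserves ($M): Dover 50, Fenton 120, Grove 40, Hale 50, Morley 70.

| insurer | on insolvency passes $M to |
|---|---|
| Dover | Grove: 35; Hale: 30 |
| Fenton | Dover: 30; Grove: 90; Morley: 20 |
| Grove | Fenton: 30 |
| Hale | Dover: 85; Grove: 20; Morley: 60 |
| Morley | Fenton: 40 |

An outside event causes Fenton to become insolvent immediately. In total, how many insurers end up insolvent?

Round 1 — Fenton becomes insolvent (initial).
  Dover: +30 → 30 < 50
  Grove: +90 → 90 ≥ 40
  Morley: +20 → 20 < 70
Round 2 — Grove becomes insolvent.
No further insolvencies.

2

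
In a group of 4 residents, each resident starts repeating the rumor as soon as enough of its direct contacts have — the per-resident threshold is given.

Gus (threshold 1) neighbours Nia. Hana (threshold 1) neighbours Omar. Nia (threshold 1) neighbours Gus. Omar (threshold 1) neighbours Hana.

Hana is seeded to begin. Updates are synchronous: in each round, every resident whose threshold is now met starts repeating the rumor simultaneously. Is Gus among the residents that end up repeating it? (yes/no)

Round 1 — Hana starts repeating the rumor (initial).
Round 2 — checking thresholds:
  Omar: 1 of 1 neighbours ≥ 1, starts repeating the rumor.
Round 3 — no new spreads; cascade stops.

no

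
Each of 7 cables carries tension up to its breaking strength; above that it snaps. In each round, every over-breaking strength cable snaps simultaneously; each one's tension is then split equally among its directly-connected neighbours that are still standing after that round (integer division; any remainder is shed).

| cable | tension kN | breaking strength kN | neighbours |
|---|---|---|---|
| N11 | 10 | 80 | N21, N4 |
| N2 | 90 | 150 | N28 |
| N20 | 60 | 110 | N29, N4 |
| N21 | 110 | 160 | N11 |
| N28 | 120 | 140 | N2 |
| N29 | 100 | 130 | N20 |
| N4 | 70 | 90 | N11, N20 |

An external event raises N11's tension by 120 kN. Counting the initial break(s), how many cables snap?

5

Round 1 — N11 at 130 > 80. N11 snaps.
  N11 sheds 130 kN to N21, N4: 65 each.
    N21: 110+65 = 175 > 160
    N4: 70+65 = 135 > 90
Round 2 — N21, N4 snap.
  N21 sheds 175 kN: no online neighbours, lost.
  N4 sheds 135 kN to N20: 135 each.
    N20: 60+135 = 195 > 110
Round 3 — N20 snaps.
  N20 sheds 195 kN to N29: 195 each.
    N29: 100+195 = 295 > 130
Round 4 — N29 snaps.
  N29 sheds 295 kN: no online neighbours, lost.
No further breaks.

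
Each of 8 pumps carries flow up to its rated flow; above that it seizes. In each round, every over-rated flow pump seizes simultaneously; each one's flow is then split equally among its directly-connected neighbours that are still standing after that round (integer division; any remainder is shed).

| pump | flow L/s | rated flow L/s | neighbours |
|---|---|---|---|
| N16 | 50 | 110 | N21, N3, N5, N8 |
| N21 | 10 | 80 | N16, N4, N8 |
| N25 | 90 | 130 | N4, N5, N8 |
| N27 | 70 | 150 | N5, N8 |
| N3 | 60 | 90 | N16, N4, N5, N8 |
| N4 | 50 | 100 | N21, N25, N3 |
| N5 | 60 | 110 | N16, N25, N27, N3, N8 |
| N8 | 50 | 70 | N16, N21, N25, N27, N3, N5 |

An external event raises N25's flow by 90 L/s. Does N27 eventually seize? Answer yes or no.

no

Round 1 — N25 at 180 > 130. N25 seizes.
  N25 sheds 180 L/s to N4, N5, N8: 60 each.
    N4: 50+60 = 110 > 100
    N5: 60+60 = 120 > 110
    N8: 50+60 = 110 > 70
Round 2 — N4, N5, N8 seize.
  N4 sheds 110 L/s to N21, N3: 55 each.
    N21: 10+55 = 65 ≤ 80
    N3: 60+55 = 115 > 90
  N5 sheds 120 L/s to N16, N27, N3: 40 each.
    N16: 50+40 = 90 ≤ 110
    N27: 70+40 = 110 ≤ 150
    N3: 115+40 = 155 > 90
  N8 sheds 110 L/s to N16, N21, N27, N3: 27 each (2 lost).
    N16: 90+27 = 117 > 110
    N21: 65+27 = 92 > 80
    N27: 110+27 = 137 ≤ 150
    N3: 155+27 = 182 > 90
Round 3 — N16, N21, N3 seize.
  N16 sheds 117 L/s: no online neighbours, lost.
  N21 sheds 92 L/s: no online neighbours, lost.
  N3 sheds 182 L/s: no online neighbours, lost.
No further seizures.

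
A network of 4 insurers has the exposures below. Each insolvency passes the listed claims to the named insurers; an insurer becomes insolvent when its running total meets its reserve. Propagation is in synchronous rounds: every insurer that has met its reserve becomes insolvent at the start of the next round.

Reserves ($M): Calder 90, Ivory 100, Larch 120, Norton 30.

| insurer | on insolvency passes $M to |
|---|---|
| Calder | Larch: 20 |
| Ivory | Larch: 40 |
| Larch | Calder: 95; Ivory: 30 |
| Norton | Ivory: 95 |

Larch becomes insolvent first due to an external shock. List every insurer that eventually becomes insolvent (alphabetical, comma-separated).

Calder, Larch

Round 1 — Larch becomes insolvent (initial).
  Calder: +95 → 95 ≥ 90
  Ivory: +30 → 30 < 100
Round 2 — Calder becomes insolvent.
No further insolvencies.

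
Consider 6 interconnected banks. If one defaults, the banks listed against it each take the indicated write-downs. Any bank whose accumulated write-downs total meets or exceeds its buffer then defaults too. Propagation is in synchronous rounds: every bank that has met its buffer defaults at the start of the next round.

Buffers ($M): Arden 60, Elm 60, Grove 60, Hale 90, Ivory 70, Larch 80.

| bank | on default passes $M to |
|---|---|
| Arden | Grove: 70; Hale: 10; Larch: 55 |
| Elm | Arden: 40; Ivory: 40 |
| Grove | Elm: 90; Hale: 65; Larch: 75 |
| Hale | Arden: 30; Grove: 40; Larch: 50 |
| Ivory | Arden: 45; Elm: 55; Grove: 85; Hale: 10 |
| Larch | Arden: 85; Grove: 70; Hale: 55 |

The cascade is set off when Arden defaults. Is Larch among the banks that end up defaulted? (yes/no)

Round 1 — Arden defaults (initial).
  Grove: +70 → 70 ≥ 60
  Hale: +10 → 10 < 90
  Larch: +55 → 55 < 80
Round 2 — Grove defaults.
  Elm: +90 → 90 ≥ 60
  Hale: +65 → 75 < 90
  Larch: +75 → 130 ≥ 80
Round 3 — Elm, Larch default.
  Hale: +55 → 130 ≥ 90
  Ivory: +40 → 40 < 70
Round 4 — Hale defaults.
No further defaults.

yes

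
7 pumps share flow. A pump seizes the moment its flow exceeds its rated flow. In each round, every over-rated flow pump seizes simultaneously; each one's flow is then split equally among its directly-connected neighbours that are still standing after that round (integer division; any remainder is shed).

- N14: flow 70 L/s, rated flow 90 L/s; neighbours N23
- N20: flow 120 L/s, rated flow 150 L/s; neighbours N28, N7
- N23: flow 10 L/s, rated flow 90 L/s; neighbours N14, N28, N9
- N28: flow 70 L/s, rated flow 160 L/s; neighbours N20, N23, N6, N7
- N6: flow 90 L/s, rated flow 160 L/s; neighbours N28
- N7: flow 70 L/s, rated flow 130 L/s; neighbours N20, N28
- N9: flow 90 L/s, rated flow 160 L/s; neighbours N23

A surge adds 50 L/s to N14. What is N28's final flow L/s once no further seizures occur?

Round 1 — N14 at 120 > 90. N14 seizes.
  N14 sheds 120 L/s to N23: 120 each.
    N23: 10+120 = 130 > 90
Round 2 — N23 seizes.
  N23 sheds 130 L/s to N28, N9: 65 each.
    N28: 70+65 = 135 ≤ 160
    N9: 90+65 = 155 ≤ 160
No further seizures.

135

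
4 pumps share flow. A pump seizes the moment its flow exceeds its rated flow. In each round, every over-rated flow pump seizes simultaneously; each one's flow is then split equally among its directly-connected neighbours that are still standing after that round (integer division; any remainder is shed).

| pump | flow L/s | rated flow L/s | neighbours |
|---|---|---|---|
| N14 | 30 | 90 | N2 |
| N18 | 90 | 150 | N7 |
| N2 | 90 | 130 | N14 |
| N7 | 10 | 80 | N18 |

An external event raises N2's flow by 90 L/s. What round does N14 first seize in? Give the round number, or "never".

2

Round 1 — N2 at 180 > 130. N2 seizes.
  N2 sheds 180 L/s to N14: 180 each.
    N14: 30+180 = 210 > 90
Round 2 — N14 seizes.
  N14 sheds 210 L/s: no online neighbours, lost.
No further seizures.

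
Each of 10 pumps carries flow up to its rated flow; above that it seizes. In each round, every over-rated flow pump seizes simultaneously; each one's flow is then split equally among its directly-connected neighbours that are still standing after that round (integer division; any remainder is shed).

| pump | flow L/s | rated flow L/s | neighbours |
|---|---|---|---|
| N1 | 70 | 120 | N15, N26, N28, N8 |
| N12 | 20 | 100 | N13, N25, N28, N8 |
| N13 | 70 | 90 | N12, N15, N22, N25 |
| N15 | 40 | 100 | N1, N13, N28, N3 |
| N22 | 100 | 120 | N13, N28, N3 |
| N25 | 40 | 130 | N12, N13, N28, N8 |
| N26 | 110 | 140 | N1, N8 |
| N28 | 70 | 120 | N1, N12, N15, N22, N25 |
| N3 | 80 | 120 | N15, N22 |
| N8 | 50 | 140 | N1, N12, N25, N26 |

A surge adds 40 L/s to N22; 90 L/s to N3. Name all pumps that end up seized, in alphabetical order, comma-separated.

Round 1 — N22 at 140 > 120; N3 at 170 > 120. N22, N3 seize.
  N22 sheds 140 L/s to N13, N28: 70 each.
    N13: 70+70 = 140 > 90
    N28: 70+70 = 140 > 120
  N3 sheds 170 L/s to N15: 170 each.
    N15: 40+170 = 210 > 100
Round 2 — N13, N15, N28 seize.
  N13 sheds 140 L/s to N12, N25: 70 each.
    N12: 20+70 = 90 ≤ 100
    N25: 40+70 = 110 ≤ 130
  N15 sheds 210 L/s to N1: 210 each.
    N1: 70+210 = 280 > 120
  N28 sheds 140 L/s to N1, N12, N25: 46 each (2 lost).
    N1: 280+46 = 326 > 120
    N12: 90+46 = 136 > 100
    N25: 110+46 = 156 > 130
Round 3 — N1, N12, N25 seize.
  N1 sheds 326 L/s to N26, N8: 163 each.
    N26: 110+163 = 273 > 140
    N8: 50+163 = 213 > 140
  N12 sheds 136 L/s to N8: 136 each.
    N8: 213+136 = 349 > 140
  N25 sheds 156 L/s to N8: 156 each.
    N8: 349+156 = 505 > 140
Round 4 — N26, N8 seize.
  N26 sheds 273 L/s: no online neighbours, lost.
  N8 sheds 505 L/s: no online neighbours, lost.
No further seizures.

N1, N12, N13, N15, N22, N25, N26, N28, N3, N8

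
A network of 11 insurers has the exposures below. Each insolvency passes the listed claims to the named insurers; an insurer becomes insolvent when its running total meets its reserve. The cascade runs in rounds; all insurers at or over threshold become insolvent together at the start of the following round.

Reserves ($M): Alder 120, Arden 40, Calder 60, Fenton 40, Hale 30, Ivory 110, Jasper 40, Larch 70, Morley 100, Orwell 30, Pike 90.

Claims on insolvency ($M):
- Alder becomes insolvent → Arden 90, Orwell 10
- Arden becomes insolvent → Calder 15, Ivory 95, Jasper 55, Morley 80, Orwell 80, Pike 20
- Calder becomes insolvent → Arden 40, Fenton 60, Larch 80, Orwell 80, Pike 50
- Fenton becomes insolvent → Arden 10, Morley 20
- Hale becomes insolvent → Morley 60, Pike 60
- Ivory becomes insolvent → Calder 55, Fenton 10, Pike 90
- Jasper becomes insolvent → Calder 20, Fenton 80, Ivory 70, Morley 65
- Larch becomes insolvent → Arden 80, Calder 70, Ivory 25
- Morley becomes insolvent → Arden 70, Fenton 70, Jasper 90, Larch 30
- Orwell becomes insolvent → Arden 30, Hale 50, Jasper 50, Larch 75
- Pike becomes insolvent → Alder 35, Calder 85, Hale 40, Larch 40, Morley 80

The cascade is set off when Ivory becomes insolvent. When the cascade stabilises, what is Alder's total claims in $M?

Round 1 — Ivory becomes insolvent (initial).
  Calder: +55 → 55 < 60
  Fenton: +10 → 10 < 40
  Pike: +90 → 90 ≥ 90
Round 2 — Pike becomes insolvent.
  Alder: +35 → 35 < 120
  Calder: +85 → 140 ≥ 60
  Hale: +40 → 40 ≥ 30
  Larch: +40 → 40 < 70
  Morley: +80 → 80 < 100
Round 3 — Calder, Hale become insolvent.
  Arden: +40 → 40 ≥ 40
  Fenton: +60 → 70 ≥ 40
  Larch: +80 → 120 ≥ 70
  Morley: +60 → 140 ≥ 100
  Orwell: +80 → 80 ≥ 30
Round 4 — Arden, Fenton, Larch, Morley, Orwell become insolvent.
  Jasper: +55+90+50 → 195 ≥ 40
Round 5 — Jasper becomes insolvent.
No further insolvencies.

35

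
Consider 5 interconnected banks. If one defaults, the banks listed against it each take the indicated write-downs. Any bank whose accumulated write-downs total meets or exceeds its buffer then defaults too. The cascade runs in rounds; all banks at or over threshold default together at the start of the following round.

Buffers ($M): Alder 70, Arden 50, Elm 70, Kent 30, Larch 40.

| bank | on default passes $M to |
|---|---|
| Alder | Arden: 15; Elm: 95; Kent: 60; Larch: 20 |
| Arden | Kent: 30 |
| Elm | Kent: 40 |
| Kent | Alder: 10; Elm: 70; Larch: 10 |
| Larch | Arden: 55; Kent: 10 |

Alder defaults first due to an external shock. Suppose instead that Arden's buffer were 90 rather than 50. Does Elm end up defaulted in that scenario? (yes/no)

With Arden's buffer at 90:
Round 1 — Alder defaults (initial).
  Arden: +15 → 15 < 90
  Elm: +95 → 95 ≥ 70
  Kent: +60 → 60 ≥ 30
  Larch: +20 → 20 < 40
Round 2 — Elm, Kent default.
  Larch: +10 → 30 < 40
No further defaults.

yes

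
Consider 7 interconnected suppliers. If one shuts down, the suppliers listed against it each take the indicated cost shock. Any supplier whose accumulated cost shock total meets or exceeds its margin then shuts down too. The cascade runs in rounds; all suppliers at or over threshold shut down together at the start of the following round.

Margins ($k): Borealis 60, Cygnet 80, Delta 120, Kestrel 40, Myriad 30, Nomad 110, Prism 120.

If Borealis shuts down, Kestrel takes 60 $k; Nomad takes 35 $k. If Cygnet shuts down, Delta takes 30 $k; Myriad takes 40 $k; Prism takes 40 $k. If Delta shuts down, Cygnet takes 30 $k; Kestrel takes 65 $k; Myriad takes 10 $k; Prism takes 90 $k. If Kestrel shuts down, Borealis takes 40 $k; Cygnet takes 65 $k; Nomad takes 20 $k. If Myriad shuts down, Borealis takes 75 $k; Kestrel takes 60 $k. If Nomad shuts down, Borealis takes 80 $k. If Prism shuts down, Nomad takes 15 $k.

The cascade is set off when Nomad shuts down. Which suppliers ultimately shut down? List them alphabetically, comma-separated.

Round 1 — Nomad shuts down (initial).
  Borealis: +80 → 80 ≥ 60
Round 2 — Borealis shuts down.
  Kestrel: +60 → 60 ≥ 40
Round 3 — Kestrel shuts down.
  Cygnet: +65 → 65 < 80
No further shutdowns.

Borealis, Kestrel, Nomad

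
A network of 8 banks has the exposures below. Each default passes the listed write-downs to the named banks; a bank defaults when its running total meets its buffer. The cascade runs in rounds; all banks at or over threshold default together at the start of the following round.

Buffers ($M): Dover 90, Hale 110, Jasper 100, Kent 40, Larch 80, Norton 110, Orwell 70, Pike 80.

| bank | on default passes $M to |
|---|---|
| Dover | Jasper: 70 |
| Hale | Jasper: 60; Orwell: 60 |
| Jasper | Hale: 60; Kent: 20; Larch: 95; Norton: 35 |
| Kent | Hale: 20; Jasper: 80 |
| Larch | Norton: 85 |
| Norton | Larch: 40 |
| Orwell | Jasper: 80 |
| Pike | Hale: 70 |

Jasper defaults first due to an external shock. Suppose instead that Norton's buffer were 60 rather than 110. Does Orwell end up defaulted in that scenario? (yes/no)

no

With Norton's buffer at 60:
Round 1 — Jasper defaults (initial).
  Hale: +60 → 60 < 110
  Kent: +20 → 20 < 40
  Larch: +95 → 95 ≥ 80
  Norton: +35 → 35 < 60
Round 2 — Larch defaults.
  Norton: +85 → 120 ≥ 60
Round 3 — Norton defaults.
No further defaults.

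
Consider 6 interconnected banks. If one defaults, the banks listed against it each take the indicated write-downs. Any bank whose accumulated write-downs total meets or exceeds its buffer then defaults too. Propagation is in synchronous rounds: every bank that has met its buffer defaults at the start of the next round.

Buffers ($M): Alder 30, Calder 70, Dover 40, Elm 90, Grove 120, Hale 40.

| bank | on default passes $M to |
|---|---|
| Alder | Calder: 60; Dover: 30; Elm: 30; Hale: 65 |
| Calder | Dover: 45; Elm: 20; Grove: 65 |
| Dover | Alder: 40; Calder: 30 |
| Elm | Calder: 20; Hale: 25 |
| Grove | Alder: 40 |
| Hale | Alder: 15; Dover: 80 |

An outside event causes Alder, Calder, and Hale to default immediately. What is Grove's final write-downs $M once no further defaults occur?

Round 1 — Alder, Calder, Hale default (initial).
  Dover: +30+45+80 → 155 ≥ 40
  Elm: +30+20 → 50 < 90
  Grove: +65 → 65 < 120
Round 2 — Dover defaults.
No further defaults.

65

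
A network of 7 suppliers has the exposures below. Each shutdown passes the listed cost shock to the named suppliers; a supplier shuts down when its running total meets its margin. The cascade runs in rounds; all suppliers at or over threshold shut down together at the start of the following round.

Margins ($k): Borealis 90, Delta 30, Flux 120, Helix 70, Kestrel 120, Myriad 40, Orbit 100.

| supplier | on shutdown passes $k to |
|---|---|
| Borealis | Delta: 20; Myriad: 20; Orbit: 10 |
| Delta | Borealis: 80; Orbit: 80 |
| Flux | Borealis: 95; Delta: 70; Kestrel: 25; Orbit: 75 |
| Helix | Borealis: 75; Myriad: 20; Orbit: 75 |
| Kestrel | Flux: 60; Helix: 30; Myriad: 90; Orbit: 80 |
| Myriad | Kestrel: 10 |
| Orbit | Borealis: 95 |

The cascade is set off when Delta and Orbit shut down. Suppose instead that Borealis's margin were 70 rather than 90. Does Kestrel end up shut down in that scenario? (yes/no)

With Borealis's margin at 70:
Round 1 — Delta, Orbit shut down (initial).
  Borealis: +80+95 → 175 ≥ 70
Round 2 — Borealis shuts down.
  Myriad: +20 → 20 < 40
No further shutdowns.

no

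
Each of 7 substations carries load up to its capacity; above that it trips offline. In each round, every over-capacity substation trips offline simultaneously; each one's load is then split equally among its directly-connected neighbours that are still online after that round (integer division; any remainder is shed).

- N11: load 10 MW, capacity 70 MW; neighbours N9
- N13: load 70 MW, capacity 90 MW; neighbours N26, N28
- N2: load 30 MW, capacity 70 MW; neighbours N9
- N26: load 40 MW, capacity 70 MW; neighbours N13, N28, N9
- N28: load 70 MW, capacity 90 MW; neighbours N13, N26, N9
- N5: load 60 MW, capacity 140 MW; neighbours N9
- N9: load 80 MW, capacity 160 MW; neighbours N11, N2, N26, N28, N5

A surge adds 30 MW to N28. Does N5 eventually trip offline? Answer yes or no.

no

Round 1 — N28 at 100 > 90. N28 trips offline.
  N28 sheds 100 MW to N13, N26, N9: 33 each (1 lost).
    N13: 70+33 = 103 > 90
    N26: 40+33 = 73 > 70
    N9: 80+33 = 113 ≤ 160
Round 2 — N13, N26 trip offline.
  N13 sheds 103 MW: no online neighbours, lost.
  N26 sheds 73 MW to N9: 73 each.
    N9: 113+73 = 186 > 160
Round 3 — N9 trips offline.
  N9 sheds 186 MW to N11, N2, N5: 62 each.
    N11: 10+62 = 72 > 70
    N2: 30+62 = 92 > 70
    N5: 60+62 = 122 ≤ 140
Round 4 — N11, N2 trip offline.
  N11 sheds 72 MW: no online neighbours, lost.
  N2 sheds 92 MW: no online neighbours, lost.
No further trips.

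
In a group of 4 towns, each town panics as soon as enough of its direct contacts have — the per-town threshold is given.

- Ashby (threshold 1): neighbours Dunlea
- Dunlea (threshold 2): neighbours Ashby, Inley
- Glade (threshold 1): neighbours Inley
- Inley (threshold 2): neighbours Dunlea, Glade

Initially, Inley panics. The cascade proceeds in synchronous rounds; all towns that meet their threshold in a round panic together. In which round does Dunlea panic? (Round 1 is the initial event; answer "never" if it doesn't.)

never

Round 1 — Inley panics (initial).
Round 2 — checking thresholds:
  Dunlea: 1 of 2 neighbours < 2, below threshold.
  Glade: 1 of 1 neighbours ≥ 1, panics.
Round 3 — no new panics; cascade stops.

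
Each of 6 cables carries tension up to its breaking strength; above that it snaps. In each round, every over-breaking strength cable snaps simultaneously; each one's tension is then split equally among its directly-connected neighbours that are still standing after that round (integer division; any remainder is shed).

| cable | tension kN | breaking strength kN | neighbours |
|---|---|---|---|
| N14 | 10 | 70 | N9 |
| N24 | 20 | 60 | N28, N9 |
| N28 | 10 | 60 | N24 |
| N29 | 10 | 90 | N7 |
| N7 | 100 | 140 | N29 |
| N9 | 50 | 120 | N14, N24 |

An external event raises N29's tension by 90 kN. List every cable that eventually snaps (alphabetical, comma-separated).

Round 1 — N29 at 100 > 90. N29 snaps.
  N29 sheds 100 kN to N7: 100 each.
    N7: 100+100 = 200 > 140
Round 2 — N7 snaps.
  N7 sheds 200 kN: no online neighbours, lost.
No further breaks.

N29, N7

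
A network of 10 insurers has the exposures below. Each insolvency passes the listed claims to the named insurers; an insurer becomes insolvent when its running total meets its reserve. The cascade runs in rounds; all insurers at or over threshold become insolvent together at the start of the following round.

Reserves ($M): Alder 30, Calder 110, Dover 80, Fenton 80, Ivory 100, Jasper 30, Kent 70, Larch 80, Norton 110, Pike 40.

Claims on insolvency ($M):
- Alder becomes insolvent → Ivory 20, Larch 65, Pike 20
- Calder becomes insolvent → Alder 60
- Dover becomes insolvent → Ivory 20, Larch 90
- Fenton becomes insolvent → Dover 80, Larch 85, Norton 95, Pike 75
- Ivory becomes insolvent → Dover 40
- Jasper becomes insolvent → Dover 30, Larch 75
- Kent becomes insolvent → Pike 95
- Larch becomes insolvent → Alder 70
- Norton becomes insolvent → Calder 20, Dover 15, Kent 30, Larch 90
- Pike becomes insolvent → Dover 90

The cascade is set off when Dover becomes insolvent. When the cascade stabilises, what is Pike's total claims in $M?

Round 1 — Dover becomes insolvent (initial).
  Ivory: +20 → 20 < 100
  Larch: +90 → 90 ≥ 80
Round 2 — Larch becomes insolvent.
  Alder: +70 → 70 ≥ 30
Round 3 — Alder becomes insolvent.
  Ivory: +20 → 40 < 100
  Pike: +20 → 20 < 40
No further insolvencies.

20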